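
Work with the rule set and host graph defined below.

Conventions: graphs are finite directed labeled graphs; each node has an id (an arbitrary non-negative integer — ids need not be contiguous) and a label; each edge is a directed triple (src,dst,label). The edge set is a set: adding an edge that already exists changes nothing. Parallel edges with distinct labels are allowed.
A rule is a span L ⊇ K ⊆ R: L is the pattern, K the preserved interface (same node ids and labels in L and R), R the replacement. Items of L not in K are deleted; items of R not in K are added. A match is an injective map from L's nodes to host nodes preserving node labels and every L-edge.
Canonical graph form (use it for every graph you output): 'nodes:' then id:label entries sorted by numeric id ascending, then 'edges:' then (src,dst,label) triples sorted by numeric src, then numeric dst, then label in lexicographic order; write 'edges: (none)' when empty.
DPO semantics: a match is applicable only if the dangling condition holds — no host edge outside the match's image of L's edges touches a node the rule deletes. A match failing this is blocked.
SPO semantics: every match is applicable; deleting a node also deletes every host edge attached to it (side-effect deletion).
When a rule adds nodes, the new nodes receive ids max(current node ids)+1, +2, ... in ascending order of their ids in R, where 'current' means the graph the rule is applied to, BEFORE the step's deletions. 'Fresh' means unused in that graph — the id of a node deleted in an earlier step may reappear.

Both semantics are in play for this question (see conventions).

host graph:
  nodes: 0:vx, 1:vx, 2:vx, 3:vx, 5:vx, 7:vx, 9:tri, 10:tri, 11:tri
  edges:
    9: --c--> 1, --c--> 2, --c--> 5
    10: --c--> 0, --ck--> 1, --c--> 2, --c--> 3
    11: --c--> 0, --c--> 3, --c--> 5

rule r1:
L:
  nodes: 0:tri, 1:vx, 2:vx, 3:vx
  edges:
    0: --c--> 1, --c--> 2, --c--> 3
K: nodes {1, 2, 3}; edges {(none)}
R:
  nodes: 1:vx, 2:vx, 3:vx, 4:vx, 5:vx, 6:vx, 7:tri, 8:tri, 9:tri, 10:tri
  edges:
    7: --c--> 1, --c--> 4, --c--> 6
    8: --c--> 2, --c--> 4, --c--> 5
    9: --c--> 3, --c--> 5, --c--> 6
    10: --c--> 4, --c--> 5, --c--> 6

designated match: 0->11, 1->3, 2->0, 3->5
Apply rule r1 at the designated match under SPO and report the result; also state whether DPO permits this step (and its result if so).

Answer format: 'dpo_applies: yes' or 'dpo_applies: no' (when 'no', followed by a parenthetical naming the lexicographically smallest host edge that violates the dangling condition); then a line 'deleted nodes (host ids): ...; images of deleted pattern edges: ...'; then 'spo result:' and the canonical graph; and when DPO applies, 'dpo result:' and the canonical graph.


dpo_applies: yes
deleted nodes (host ids): 11; images of deleted pattern edges: (11,0,c); (11,3,c); (11,5,c)
spo result:
nodes: 0:vx, 1:vx, 2:vx, 3:vx, 5:vx, 7:vx, 9:tri, 10:tri, 12:vx, 13:vx, 14:vx, 15:tri, 16:tri, 17:tri, 18:tri
edges: (9,1,c); (9,2,c); (9,5,c); (10,0,c); (10,1,ck); (10,2,c); (10,3,c); (15,3,c); (15,12,c); (15,14,c); (16,0,c); (16,12,c); (16,13,c); (17,5,c); (17,13,c); (17,14,c); (18,12,c); (18,13,c); (18,14,c)
dpo result:
nodes: 0:vx, 1:vx, 2:vx, 3:vx, 5:vx, 7:vx, 9:tri, 10:tri, 12:vx, 13:vx, 14:vx, 15:tri, 16:tri, 17:tri, 18:tri
edges: (9,1,c); (9,2,c); (9,5,c); (10,0,c); (10,1,ck); (10,2,c); (10,3,c); (15,3,c); (15,12,c); (15,14,c); (16,0,c); (16,12,c); (16,13,c); (17,5,c); (17,13,c); (17,14,c); (18,12,c); (18,13,c); (18,14,c)


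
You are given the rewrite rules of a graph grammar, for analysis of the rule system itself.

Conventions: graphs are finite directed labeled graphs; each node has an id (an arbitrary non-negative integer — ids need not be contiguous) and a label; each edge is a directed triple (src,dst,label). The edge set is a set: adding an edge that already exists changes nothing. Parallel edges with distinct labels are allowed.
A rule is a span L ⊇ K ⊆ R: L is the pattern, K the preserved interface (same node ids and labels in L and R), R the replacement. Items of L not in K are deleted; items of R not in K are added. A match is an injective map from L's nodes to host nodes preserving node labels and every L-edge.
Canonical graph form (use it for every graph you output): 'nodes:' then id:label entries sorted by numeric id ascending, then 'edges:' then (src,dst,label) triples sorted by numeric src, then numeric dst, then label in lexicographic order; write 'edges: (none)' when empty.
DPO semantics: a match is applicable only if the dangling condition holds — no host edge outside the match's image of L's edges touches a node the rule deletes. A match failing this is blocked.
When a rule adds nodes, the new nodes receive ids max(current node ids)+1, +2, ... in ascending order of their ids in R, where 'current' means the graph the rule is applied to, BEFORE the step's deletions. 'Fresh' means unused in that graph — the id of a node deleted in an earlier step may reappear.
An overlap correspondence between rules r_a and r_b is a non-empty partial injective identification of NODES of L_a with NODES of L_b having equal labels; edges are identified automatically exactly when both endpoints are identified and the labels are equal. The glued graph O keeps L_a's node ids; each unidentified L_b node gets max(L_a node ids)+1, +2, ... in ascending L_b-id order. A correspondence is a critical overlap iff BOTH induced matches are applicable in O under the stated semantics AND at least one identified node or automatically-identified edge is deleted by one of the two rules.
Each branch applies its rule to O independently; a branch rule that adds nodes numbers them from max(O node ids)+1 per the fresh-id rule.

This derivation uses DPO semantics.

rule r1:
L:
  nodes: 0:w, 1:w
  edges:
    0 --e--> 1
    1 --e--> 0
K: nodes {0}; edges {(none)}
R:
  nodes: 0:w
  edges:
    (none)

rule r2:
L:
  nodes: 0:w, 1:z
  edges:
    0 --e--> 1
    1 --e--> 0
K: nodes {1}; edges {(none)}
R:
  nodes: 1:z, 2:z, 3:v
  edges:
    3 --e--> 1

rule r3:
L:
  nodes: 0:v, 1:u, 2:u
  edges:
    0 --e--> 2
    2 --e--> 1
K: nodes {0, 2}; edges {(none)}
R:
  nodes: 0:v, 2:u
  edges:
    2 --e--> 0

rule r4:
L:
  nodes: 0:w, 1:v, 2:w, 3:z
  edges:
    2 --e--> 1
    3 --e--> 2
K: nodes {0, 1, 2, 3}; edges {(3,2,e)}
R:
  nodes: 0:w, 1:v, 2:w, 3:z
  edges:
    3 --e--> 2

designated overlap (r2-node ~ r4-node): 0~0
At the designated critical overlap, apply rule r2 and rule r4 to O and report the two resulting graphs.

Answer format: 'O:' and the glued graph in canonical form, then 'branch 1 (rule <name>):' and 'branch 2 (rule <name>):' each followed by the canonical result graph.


O:
nodes: 0:w, 1:z, 2:v, 3:w, 4:z
edges: (0,1,e); (1,0,e); (3,2,e); (4,3,e)
branch 1 (rule r2):
nodes: 1:z, 2:v, 3:w, 4:z, 5:z, 6:v
edges: (3,2,e); (4,3,e); (6,1,e)
branch 2 (rule r4):
nodes: 0:w, 1:z, 2:v, 3:w, 4:z
edges: (0,1,e); (1,0,e); (4,3,e)


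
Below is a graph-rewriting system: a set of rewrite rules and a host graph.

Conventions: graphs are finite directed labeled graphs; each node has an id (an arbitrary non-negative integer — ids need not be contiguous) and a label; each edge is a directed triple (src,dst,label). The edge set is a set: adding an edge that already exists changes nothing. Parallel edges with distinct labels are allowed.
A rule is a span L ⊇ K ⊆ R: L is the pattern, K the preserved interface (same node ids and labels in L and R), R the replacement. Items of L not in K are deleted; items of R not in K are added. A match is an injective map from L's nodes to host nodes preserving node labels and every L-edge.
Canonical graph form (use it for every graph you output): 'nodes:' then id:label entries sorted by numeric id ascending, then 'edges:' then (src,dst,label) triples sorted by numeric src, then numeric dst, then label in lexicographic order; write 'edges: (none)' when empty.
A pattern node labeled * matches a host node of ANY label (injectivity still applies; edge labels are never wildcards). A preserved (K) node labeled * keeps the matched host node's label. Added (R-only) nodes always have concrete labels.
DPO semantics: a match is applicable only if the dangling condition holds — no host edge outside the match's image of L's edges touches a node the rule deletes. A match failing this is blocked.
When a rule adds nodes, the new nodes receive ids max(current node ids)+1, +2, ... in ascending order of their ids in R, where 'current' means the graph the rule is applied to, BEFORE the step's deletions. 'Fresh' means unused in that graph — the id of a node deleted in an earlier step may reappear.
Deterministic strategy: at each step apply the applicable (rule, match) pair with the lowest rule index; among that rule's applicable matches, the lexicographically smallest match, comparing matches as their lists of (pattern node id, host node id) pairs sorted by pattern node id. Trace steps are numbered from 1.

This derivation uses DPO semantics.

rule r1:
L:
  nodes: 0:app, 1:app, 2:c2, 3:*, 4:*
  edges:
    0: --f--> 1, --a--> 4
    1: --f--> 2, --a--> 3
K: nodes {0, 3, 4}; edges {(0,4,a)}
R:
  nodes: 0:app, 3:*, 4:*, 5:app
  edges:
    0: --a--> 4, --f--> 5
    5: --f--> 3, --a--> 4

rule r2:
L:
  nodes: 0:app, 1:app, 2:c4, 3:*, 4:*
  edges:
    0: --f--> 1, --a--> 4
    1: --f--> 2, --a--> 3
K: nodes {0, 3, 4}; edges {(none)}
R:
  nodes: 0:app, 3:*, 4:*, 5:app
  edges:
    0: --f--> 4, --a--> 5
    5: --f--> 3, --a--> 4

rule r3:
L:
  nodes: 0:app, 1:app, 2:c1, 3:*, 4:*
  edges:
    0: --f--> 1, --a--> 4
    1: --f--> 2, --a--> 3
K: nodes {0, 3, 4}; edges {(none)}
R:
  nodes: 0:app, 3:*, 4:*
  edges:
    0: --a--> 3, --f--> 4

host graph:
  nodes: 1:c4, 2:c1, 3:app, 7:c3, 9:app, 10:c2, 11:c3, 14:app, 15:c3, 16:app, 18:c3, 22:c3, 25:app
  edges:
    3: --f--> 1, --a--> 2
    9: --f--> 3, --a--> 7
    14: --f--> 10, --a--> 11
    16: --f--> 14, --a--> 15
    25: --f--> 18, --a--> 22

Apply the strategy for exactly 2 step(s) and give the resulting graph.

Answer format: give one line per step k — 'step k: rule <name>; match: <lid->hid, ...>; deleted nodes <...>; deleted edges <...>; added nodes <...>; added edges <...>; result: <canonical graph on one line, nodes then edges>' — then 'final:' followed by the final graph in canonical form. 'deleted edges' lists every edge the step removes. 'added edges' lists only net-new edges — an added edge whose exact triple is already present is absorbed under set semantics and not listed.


step 1: rule r1; match: 0->16, 1->14, 2->10, 3->11, 4->15; deleted nodes 10, 14; deleted edges (14,10,f); (14,11,a); (16,14,f); added nodes 26; added edges (16,26,f); (26,11,f); (26,15,a); result: nodes: 1:c4, 2:c1, 3:app, 7:c3, 9:app, 11:c3, 15:c3, 16:app, 18:c3, 22:c3, 25:app, 26:app edges: (3,1,f); (3,2,a); (9,3,f); (9,7,a); (16,15,a); (16,26,f); (25,18,f); (25,22,a); (26,11,f); (26,15,a)
step 2: rule r2; match: 0->9, 1->3, 2->1, 3->2, 4->7; deleted nodes 1, 3; deleted edges (3,1,f); (3,2,a); (9,3,f); (9,7,a); added nodes 27; added edges (9,7,f); (9,27,a); (27,2,f); (27,7,a); result: nodes: 2:c1, 7:c3, 9:app, 11:c3, 15:c3, 16:app, 18:c3, 22:c3, 25:app, 26:app, 27:app edges: (9,7,f); (9,27,a); (16,15,a); (16,26,f); (25,18,f); (25,22,a); (26,11,f); (26,15,a); (27,2,f); (27,7,a)
final:
nodes: 2:c1, 7:c3, 9:app, 11:c3, 15:c3, 16:app, 18:c3, 22:c3, 25:app, 26:app, 27:app
edges: (9,7,f); (9,27,a); (16,15,a); (16,26,f); (25,18,f); (25,22,a); (26,11,f); (26,15,a); (27,2,f); (27,7,a)


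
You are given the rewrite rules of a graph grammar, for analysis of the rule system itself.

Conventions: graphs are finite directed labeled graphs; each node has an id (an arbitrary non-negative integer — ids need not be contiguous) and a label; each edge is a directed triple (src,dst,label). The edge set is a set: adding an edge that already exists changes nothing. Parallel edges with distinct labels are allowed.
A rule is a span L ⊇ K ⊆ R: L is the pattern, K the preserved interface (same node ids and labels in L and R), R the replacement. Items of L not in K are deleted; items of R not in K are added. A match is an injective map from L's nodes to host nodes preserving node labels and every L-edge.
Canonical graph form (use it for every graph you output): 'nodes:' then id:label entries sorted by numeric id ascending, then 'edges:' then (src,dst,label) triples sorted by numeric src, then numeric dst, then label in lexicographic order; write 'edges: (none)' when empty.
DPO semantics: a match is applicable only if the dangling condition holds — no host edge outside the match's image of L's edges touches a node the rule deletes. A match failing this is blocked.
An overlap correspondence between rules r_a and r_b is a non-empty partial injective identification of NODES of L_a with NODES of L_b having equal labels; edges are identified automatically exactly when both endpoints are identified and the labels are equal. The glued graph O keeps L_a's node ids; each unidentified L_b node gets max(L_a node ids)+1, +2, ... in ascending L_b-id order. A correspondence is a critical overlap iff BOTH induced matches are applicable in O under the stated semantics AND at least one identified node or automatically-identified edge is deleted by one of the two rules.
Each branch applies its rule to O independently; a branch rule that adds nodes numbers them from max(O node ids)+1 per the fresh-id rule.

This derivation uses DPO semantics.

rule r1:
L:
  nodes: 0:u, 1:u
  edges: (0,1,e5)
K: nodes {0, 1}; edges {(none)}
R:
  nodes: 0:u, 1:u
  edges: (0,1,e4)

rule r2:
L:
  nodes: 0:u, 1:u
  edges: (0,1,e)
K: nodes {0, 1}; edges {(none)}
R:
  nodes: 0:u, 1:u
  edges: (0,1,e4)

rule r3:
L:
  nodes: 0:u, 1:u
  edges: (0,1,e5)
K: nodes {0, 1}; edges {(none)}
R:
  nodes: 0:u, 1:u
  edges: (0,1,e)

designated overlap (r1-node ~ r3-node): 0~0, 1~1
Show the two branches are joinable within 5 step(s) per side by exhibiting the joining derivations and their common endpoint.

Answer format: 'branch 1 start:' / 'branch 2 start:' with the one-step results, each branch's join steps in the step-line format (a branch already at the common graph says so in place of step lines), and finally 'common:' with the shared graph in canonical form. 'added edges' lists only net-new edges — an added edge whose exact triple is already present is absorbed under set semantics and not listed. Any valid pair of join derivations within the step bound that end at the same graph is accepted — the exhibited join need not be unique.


branch 1 start:
nodes: 0:u, 1:u
edges: (0,1,e4)
branch 2 start:
nodes: 0:u, 1:u
edges: (0,1,e)
branch 1: already at the common graph (0 steps)
branch 2 step 1: rule r2; match: 0->0, 1->1; deleted nodes (none); deleted edges (0,1,e); added nodes (none); added edges (0,1,e4); result: nodes: 0:u, 1:u edges: (0,1,e4)
common:
nodes: 0:u, 1:u
edges: (0,1,e4)


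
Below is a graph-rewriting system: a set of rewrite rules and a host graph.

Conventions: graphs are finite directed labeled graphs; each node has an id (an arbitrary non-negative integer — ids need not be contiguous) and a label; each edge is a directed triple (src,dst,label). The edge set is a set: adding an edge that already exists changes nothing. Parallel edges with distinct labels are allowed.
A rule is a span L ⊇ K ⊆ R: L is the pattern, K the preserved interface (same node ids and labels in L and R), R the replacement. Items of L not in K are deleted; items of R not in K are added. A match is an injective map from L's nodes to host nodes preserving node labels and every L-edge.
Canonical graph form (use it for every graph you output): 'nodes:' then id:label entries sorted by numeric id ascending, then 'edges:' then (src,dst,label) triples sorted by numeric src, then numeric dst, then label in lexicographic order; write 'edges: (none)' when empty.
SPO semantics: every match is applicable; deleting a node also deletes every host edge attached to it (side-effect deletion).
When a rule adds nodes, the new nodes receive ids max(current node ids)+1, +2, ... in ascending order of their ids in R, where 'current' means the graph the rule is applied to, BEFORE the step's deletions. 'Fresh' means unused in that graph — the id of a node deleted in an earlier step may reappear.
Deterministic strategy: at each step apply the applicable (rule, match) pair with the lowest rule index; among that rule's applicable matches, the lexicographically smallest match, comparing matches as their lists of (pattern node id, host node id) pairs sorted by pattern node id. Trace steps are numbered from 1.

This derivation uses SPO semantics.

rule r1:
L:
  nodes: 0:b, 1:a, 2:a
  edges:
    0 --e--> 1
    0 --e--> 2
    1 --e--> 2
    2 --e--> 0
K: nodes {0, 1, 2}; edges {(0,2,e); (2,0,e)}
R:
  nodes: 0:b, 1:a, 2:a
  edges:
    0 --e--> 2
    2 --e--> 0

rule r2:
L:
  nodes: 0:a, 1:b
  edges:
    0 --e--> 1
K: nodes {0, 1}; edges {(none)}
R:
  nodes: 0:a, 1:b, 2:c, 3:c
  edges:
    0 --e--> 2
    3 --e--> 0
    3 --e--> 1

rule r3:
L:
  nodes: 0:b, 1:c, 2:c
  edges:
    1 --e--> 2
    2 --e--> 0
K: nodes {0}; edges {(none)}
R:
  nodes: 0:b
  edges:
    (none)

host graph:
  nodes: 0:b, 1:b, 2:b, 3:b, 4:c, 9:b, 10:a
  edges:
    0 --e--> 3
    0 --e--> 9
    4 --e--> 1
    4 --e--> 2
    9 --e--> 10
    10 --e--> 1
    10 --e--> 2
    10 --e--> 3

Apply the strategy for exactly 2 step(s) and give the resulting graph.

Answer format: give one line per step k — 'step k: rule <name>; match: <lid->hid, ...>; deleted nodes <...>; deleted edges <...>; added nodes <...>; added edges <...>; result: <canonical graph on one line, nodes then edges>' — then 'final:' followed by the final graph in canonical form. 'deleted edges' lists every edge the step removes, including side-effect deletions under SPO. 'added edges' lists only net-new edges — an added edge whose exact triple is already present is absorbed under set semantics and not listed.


step 1: rule r2; match: 0->10, 1->1; deleted nodes (none); deleted edges (10,1,e); added nodes 11, 12; added edges (10,11,e); (12,1,e); (12,10,e); result: nodes: 0:b, 1:b, 2:b, 3:b, 4:c, 9:b, 10:a, 11:c, 12:c edges: (0,3,e); (0,9,e); (4,1,e); (4,2,e); (9,10,e); (10,2,e); (10,3,e); (10,11,e); (12,1,e); (12,10,e)
step 2: rule r2; match: 0->10, 1->2; deleted nodes (none); deleted edges (10,2,e); added nodes 13, 14; added edges (10,13,e); (14,2,e); (14,10,e); result: nodes: 0:b, 1:b, 2:b, 3:b, 4:c, 9:b, 10:a, 11:c, 12:c, 13:c, 14:c edges: (0,3,e); (0,9,e); (4,1,e); (4,2,e); (9,10,e); (10,3,e); (10,11,e); (10,13,e); (12,1,e); (12,10,e); (14,2,e); (14,10,e)
final:
nodes: 0:b, 1:b, 2:b, 3:b, 4:c, 9:b, 10:a, 11:c, 12:c, 13:c, 14:c
edges: (0,3,e); (0,9,e); (4,1,e); (4,2,e); (9,10,e); (10,3,e); (10,11,e); (10,13,e); (12,1,e); (12,10,e); (14,2,e); (14,10,e)


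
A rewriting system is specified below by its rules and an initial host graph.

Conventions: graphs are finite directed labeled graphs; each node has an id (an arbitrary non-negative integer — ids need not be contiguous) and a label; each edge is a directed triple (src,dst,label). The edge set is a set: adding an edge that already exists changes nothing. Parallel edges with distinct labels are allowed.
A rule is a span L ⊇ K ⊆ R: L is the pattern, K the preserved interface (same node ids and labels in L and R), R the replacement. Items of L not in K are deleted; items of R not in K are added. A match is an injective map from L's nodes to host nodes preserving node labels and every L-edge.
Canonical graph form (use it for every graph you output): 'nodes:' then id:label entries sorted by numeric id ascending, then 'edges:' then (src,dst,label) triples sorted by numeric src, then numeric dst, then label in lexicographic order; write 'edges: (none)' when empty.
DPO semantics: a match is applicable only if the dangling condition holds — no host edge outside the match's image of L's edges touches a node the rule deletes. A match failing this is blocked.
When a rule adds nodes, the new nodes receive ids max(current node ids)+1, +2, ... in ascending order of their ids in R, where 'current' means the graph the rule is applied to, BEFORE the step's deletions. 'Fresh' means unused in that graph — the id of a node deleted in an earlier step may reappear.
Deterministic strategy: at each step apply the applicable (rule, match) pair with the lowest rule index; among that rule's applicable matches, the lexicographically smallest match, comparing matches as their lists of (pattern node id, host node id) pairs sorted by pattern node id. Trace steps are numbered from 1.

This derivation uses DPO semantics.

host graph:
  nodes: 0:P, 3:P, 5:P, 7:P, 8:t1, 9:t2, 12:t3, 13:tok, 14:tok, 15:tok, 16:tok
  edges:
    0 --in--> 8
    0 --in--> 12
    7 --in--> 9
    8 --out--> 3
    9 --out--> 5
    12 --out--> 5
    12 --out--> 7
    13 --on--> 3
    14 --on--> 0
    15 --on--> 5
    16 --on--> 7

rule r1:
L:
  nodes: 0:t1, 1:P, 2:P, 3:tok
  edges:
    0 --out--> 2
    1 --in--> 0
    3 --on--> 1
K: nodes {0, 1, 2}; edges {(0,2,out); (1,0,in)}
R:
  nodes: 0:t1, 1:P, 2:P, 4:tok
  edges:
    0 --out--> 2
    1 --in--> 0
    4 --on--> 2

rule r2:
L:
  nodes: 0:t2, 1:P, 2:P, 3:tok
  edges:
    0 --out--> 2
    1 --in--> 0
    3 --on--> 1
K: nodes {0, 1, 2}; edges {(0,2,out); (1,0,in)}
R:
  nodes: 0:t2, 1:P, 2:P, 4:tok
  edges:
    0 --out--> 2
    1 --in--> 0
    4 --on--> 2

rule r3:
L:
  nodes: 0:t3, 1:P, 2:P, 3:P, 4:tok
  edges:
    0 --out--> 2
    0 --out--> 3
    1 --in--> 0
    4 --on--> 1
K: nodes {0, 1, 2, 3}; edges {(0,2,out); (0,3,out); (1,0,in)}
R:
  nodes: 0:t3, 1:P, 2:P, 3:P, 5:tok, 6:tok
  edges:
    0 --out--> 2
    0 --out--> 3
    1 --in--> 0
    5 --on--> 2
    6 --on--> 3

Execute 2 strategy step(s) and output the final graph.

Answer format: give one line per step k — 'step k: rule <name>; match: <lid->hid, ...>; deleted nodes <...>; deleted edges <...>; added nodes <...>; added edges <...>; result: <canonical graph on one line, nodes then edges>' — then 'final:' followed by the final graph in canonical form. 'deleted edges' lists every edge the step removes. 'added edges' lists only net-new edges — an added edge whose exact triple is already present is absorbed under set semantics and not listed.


step 1: rule r1; match: 0->8, 1->0, 2->3, 3->14; deleted nodes 14; deleted edges (14,0,on); added nodes 17; added edges (17,3,on); result: nodes: 0:P, 3:P, 5:P, 7:P, 8:t1, 9:t2, 12:t3, 13:tok, 15:tok, 16:tok, 17:tok edges: (0,8,in); (0,12,in); (7,9,in); (8,3,out); (9,5,out); (12,5,out); (12,7,out); (13,3,on); (15,5,on); (16,7,on); (17,3,on)
step 2: rule r2; match: 0->9, 1->7, 2->5, 3->16; deleted nodes 16; deleted edges (16,7,on); added nodes 18; added edges (18,5,on); result: nodes: 0:P, 3:P, 5:P, 7:P, 8:t1, 9:t2, 12:t3, 13:tok, 15:tok, 17:tok, 18:tok edges: (0,8,in); (0,12,in); (7,9,in); (8,3,out); (9,5,out); (12,5,out); (12,7,out); (13,3,on); (15,5,on); (17,3,on); (18,5,on)
final:
nodes: 0:P, 3:P, 5:P, 7:P, 8:t1, 9:t2, 12:t3, 13:tok, 15:tok, 17:tok, 18:tok
edges: (0,8,in); (0,12,in); (7,9,in); (8,3,out); (9,5,out); (12,5,out); (12,7,out); (13,3,on); (15,5,on); (17,3,on); (18,5,on)


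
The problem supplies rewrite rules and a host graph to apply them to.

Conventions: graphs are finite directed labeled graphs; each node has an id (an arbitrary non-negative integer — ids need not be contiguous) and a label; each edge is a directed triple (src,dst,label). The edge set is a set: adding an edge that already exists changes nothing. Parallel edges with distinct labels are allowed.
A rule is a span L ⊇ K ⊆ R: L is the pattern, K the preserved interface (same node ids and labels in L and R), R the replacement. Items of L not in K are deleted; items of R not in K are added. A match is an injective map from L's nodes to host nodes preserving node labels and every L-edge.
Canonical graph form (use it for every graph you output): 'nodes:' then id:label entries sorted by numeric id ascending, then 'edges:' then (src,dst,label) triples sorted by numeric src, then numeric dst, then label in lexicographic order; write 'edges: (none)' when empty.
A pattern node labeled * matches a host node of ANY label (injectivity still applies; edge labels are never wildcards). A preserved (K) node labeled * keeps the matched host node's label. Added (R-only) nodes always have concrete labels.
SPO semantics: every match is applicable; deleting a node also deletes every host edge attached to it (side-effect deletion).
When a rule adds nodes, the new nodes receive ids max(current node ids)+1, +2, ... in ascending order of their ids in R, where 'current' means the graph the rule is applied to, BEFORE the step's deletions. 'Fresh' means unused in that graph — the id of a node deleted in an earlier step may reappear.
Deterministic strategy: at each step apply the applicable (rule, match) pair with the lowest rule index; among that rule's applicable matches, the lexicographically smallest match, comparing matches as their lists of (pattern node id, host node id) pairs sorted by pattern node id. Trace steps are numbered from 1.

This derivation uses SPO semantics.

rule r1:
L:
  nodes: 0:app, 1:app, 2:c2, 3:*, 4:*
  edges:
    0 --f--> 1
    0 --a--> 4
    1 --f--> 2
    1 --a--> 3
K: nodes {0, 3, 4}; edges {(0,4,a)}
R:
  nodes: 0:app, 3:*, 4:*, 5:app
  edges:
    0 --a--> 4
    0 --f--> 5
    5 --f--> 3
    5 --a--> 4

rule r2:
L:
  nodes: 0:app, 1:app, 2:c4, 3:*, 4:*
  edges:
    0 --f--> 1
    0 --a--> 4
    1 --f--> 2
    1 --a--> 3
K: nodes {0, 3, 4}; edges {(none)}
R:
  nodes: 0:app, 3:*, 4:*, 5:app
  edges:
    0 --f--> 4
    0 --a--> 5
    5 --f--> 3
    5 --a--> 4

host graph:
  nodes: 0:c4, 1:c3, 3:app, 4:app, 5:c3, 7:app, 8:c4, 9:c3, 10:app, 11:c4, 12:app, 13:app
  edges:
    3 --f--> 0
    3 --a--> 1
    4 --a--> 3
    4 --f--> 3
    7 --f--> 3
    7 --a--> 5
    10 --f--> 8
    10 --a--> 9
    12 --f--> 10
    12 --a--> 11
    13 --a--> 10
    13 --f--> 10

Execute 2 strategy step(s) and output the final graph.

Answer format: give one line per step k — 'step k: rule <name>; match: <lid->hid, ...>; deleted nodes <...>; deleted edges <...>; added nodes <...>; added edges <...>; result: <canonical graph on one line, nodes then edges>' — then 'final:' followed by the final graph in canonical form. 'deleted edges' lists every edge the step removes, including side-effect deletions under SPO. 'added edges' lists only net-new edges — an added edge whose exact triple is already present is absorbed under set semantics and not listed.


step 1: rule r2; match: 0->7, 1->3, 2->0, 3->1, 4->5; deleted nodes 0, 3; deleted edges (3,0,f); (3,1,a); (4,3,a); (4,3,f); (7,3,f); (7,5,a); added nodes 14; added edges (7,5,f); (7,14,a); (14,1,f); (14,5,a); result: nodes: 1:c3, 4:app, 5:c3, 7:app, 8:c4, 9:c3, 10:app, 11:c4, 12:app, 13:app, 14:app edges: (7,5,f); (7,14,a); (10,8,f); (10,9,a); (12,10,f); (12,11,a); (13,10,a); (13,10,f); (14,1,f); (14,5,a)
step 2: rule r2; match: 0->12, 1->10, 2->8, 3->9, 4->11; deleted nodes 8, 10; deleted edges (10,8,f); (10,9,a); (12,10,f); (12,11,a); (13,10,a); (13,10,f); added nodes 15; added edges (12,11,f); (12,15,a); (15,9,f); (15,11,a); result: nodes: 1:c3, 4:app, 5:c3, 7:app, 9:c3, 11:c4, 12:app, 13:app, 14:app, 15:app edges: (7,5,f); (7,14,a); (12,11,f); (12,15,a); (14,1,f); (14,5,a); (15,9,f); (15,11,a)
final:
nodes: 1:c3, 4:app, 5:c3, 7:app, 9:c3, 11:c4, 12:app, 13:app, 14:app, 15:app
edges: (7,5,f); (7,14,a); (12,11,f); (12,15,a); (14,1,f); (14,5,a); (15,9,f); (15,11,a)


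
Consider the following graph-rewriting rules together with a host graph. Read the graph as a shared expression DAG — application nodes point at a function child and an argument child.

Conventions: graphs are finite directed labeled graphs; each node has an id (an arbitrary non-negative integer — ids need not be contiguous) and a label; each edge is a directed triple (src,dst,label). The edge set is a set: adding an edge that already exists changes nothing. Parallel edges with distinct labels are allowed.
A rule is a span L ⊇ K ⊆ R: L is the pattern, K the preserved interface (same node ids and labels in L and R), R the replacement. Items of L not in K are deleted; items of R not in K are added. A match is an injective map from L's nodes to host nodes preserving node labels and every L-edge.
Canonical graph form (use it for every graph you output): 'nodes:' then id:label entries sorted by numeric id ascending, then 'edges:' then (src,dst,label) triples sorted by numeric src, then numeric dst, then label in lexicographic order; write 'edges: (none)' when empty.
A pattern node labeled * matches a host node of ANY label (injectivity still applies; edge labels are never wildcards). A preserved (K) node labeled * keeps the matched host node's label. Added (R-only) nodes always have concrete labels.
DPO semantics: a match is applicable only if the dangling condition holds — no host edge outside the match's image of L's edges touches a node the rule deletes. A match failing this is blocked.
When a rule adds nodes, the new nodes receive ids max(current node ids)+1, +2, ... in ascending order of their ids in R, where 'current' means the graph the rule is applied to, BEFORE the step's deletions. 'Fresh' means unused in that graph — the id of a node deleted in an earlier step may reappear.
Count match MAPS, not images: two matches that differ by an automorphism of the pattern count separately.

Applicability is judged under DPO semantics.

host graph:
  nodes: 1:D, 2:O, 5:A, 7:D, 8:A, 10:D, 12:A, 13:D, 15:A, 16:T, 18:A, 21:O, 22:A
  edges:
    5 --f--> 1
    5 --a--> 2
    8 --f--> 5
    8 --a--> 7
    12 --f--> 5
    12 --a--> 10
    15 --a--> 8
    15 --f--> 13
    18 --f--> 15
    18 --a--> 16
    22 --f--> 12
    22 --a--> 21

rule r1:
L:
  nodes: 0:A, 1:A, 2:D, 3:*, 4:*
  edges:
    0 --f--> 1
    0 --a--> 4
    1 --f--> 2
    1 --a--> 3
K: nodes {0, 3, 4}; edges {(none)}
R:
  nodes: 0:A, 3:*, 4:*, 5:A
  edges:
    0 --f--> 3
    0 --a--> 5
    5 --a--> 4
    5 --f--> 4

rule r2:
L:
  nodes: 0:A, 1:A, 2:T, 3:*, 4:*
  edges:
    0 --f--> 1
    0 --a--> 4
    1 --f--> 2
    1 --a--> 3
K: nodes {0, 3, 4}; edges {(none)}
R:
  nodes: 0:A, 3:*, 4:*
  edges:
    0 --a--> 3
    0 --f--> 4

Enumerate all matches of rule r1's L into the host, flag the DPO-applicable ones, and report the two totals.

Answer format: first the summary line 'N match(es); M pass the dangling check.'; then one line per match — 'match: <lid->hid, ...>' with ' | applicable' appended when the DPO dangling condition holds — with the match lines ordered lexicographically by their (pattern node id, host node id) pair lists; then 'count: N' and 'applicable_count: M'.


3 match(es); 1 pass the dangling check.
match: 0->8, 1->5, 2->1, 3->2, 4->7
match: 0->12, 1->5, 2->1, 3->2, 4->10
match: 0->18, 1->15, 2->13, 3->8, 4->16 | applicable
count: 3
applicable_count: 1


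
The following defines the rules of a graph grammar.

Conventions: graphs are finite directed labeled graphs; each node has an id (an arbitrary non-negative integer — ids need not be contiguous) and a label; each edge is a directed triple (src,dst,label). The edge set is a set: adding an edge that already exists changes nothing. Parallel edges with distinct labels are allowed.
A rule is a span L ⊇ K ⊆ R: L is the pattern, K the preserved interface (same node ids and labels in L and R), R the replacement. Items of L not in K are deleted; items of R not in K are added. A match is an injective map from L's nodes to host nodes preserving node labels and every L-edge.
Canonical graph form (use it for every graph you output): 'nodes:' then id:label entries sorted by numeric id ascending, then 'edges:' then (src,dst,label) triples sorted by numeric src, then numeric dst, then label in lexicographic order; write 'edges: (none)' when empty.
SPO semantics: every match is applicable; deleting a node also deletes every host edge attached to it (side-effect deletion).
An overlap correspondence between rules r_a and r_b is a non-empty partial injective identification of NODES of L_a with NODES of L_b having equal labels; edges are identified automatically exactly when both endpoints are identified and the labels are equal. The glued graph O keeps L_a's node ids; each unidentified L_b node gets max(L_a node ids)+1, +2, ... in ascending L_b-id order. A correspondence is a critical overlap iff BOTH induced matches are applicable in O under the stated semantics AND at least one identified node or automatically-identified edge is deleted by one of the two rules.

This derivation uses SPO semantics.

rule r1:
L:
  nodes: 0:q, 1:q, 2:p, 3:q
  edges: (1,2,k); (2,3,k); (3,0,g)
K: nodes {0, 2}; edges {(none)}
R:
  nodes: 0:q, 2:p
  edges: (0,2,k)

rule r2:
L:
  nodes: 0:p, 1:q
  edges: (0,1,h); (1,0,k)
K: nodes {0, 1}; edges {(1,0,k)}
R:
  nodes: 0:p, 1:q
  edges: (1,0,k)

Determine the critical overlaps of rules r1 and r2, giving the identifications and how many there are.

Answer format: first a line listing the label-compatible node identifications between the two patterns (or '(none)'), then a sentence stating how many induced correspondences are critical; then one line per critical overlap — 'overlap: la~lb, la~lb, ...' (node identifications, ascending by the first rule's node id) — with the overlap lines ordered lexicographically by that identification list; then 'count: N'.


label-compatible node identifications between L(r1) and L(r2): 0~1, 1~1, 2~0, 3~1
4 of the induced correspondences are critical overlaps of r1 and r2.
overlap: 1~1
overlap: 1~1, 2~0
overlap: 2~0, 3~1
overlap: 3~1
count: 4


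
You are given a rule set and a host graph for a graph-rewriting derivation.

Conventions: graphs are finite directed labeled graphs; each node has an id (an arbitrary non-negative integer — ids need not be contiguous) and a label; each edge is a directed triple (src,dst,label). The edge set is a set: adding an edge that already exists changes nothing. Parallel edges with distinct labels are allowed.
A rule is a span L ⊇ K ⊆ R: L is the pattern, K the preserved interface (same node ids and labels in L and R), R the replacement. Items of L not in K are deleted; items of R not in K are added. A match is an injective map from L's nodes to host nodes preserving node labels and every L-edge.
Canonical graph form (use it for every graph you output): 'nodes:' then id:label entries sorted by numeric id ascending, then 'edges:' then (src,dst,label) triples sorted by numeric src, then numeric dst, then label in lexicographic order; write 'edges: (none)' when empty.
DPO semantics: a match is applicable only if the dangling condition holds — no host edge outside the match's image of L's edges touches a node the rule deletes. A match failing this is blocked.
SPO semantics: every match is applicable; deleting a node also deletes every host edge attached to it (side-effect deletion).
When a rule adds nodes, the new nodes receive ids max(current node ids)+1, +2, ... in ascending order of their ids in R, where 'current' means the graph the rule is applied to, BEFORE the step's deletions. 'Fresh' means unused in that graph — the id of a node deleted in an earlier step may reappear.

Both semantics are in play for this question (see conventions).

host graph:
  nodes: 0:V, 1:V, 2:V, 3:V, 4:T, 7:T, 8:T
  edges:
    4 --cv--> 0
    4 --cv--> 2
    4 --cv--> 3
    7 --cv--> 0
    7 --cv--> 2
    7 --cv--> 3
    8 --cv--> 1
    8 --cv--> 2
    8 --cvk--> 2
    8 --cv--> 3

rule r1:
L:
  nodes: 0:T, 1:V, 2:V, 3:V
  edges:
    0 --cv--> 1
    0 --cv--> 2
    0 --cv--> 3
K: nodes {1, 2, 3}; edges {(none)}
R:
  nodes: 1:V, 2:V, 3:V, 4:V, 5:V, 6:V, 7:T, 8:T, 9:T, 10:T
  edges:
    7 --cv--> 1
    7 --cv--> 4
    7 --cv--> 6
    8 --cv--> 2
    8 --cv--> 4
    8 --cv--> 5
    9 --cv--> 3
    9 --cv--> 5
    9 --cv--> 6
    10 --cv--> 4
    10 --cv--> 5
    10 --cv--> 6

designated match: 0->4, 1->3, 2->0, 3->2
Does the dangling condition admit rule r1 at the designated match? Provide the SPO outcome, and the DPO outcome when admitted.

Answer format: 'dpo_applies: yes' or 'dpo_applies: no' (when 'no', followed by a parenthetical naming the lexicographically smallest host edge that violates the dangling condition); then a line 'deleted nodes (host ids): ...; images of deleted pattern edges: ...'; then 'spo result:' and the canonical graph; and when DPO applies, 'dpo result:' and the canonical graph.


dpo_applies: yes
deleted nodes (host ids): 4; images of deleted pattern edges: (4,0,cv); (4,2,cv); (4,3,cv)
spo result:
nodes: 0:V, 1:V, 2:V, 3:V, 7:T, 8:T, 9:V, 10:V, 11:V, 12:T, 13:T, 14:T, 15:T
edges: (7,0,cv); (7,2,cv); (7,3,cv); (8,1,cv); (8,2,cv); (8,2,cvk); (8,3,cv); (12,3,cv); (12,9,cv); (12,11,cv); (13,0,cv); (13,9,cv); (13,10,cv); (14,2,cv); (14,10,cv); (14,11,cv); (15,9,cv); (15,10,cv); (15,11,cv)
dpo result:
nodes: 0:V, 1:V, 2:V, 3:V, 7:T, 8:T, 9:V, 10:V, 11:V, 12:T, 13:T, 14:T, 15:T
edges: (7,0,cv); (7,2,cv); (7,3,cv); (8,1,cv); (8,2,cv); (8,2,cvk); (8,3,cv); (12,3,cv); (12,9,cv); (12,11,cv); (13,0,cv); (13,9,cv); (13,10,cv); (14,2,cv); (14,10,cv); (14,11,cv); (15,9,cv); (15,10,cv); (15,11,cv)


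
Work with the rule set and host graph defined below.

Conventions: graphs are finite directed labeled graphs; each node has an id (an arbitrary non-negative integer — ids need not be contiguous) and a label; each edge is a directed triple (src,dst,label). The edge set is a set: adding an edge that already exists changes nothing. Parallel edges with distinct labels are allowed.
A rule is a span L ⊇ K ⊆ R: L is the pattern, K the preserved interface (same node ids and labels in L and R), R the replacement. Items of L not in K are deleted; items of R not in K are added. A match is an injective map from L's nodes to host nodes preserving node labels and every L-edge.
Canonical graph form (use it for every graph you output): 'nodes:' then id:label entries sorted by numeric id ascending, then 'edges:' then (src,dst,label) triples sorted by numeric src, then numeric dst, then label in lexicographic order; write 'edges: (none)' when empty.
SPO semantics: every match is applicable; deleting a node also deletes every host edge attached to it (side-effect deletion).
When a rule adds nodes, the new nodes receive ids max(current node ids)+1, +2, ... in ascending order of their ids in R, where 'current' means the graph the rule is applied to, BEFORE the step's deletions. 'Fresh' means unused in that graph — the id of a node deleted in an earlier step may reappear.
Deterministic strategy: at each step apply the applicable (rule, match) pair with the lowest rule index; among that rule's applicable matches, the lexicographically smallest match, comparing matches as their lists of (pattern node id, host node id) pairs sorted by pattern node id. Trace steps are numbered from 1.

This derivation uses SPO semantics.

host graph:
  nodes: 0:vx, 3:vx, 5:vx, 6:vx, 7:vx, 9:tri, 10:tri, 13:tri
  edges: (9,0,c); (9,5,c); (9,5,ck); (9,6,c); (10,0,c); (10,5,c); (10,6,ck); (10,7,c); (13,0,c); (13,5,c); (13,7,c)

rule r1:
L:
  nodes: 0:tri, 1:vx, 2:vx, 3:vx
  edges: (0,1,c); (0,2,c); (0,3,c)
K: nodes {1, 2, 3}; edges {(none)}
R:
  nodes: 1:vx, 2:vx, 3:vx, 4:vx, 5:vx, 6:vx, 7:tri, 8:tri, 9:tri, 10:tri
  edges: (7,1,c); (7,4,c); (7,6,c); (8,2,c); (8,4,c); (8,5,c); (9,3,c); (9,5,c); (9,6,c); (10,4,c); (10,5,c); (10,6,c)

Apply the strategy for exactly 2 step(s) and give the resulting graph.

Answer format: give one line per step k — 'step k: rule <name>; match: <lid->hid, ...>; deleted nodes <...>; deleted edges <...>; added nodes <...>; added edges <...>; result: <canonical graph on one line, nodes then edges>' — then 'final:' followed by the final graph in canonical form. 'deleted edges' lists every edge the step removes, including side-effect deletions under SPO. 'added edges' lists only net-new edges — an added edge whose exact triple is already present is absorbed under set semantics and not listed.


step 1: rule r1; match: 0->9, 1->0, 2->5, 3->6; deleted nodes 9; deleted edges (9,0,c); (9,5,c); (9,5,ck); (9,6,c); added nodes 14, 15, 16, 17, 18, 19, 20; added edges (17,0,c); (17,14,c); (17,16,c); (18,5,c); (18,14,c); (18,15,c); (19,6,c); (19,15,c); (19,16,c); (20,14,c); (20,15,c); (20,16,c); result: nodes: 0:vx, 3:vx, 5:vx, 6:vx, 7:vx, 10:tri, 13:tri, 14:vx, 15:vx, 16:vx, 17:tri, 18:tri, 19:tri, 20:tri edges: (10,0,c); (10,5,c); (10,6,ck); (10,7,c); (13,0,c); (13,5,c); (13,7,c); (17,0,c); (17,14,c); (17,16,c); (18,5,c); (18,14,c); (18,15,c); (19,6,c); (19,15,c); (19,16,c); (20,14,c); (20,15,c); (20,16,c)
step 2: rule r1; match: 0->10, 1->0, 2->5, 3->7; deleted nodes 10; deleted edges (10,0,c); (10,5,c); (10,6,ck); (10,7,c); added nodes 21, 22, 23, 24, 25, 26, 27; added edges (24,0,c); (24,21,c); (24,23,c); (25,5,c); (25,21,c); (25,22,c); (26,7,c); (26,22,c); (26,23,c); (27,21,c); (27,22,c); (27,23,c); result: nodes: 0:vx, 3:vx, 5:vx, 6:vx, 7:vx, 13:tri, 14:vx, 15:vx, 16:vx, 17:tri, 18:tri, 19:tri, 20:tri, 21:vx, 22:vx, 23:vx, 24:tri, 25:tri, 26:tri, 27:tri edges: (13,0,c); (13,5,c); (13,7,c); (17,0,c); (17,14,c); (17,16,c); (18,5,c); (18,14,c); (18,15,c); (19,6,c); (19,15,c); (19,16,c); (20,14,c); (20,15,c); (20,16,c); (24,0,c); (24,21,c); (24,23,c); (25,5,c); (25,21,c); (25,22,c); (26,7,c); (26,22,c); (26,23,c); (27,21,c); (27,22,c); (27,23,c)
final:
nodes: 0:vx, 3:vx, 5:vx, 6:vx, 7:vx, 13:tri, 14:vx, 15:vx, 16:vx, 17:tri, 18:tri, 19:tri, 20:tri, 21:vx, 22:vx, 23:vx, 24:tri, 25:tri, 26:tri, 27:tri
edges: (13,0,c); (13,5,c); (13,7,c); (17,0,c); (17,14,c); (17,16,c); (18,5,c); (18,14,c); (18,15,c); (19,6,c); (19,15,c); (19,16,c); (20,14,c); (20,15,c); (20,16,c); (24,0,c); (24,21,c); (24,23,c); (25,5,c); (25,21,c); (25,22,c); (26,7,c); (26,22,c); (26,23,c); (27,21,c); (27,22,c); (27,23,c)
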